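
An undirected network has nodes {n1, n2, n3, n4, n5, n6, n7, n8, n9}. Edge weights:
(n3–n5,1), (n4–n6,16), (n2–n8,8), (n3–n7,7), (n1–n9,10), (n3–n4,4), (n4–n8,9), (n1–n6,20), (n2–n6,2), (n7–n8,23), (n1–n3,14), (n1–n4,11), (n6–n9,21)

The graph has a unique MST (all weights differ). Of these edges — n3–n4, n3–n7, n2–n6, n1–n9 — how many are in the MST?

Kruskal's algorithm — process edges by increasing weight (ties by edge label):
n3–n5 (1): add — endpoints in different components.
n2–n6 (2): add — endpoints in different components.
n3–n4 (4): add — endpoints in different components.
n3–n7 (7): add — endpoints in different components.
n2–n8 (8): add — endpoints in different components.
n4–n8 (9): add — endpoints in different components.
n1–n9 (10): add — endpoints in different components.
n1–n4 (11): add — endpoints in different components.
MST edge set: {n3–n5, n2–n6, n3–n4, n3–n7, n2–n8, n4–n8, n1–n9, n1–n4}.
Of the listed edges, {n3–n4, n3–n7, n2–n6, n1–n9} are in the MST → 4.

4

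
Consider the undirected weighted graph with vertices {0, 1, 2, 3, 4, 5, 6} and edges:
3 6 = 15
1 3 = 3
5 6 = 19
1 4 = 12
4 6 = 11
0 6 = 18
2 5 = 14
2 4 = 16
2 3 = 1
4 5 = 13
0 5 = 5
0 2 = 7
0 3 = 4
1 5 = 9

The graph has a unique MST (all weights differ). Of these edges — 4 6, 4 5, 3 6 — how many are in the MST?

Kruskal: consider edges lightest-first.
2 3 (1): add — endpoints in different components.
1 3 (3): add — endpoints in different components.
0 3 (4): add — endpoints in different components.
0 5 (5): add — endpoints in different components.
0 2 (7): skip — 0 and 2 already connected.
1 5 (9): skip — 1 and 5 already connected.
4 6 (11): add — endpoints in different components.
1 4 (12): add — endpoints in different components.
MST edge set: {2 3, 1 3, 0 3, 0 5, 4 6, 1 4}.
Of the listed edges, {4 6} are in the MST → 1.

1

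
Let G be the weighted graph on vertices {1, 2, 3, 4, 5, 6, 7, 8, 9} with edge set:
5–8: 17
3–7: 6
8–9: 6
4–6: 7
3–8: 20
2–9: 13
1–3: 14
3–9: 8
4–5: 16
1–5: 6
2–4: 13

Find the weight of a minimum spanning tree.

Prim's algorithm from 4:
Step 1: cheapest edge leaving the tree is 4–6 (7); add 6.
Step 2: cheapest edge leaving the tree is 2–4 (13); add 2.
Step 3: cheapest edge leaving the tree is 2–9 (13); add 9.
Step 4: cheapest edge leaving the tree is 8–9 (6); add 8.
Step 5: cheapest edge leaving the tree is 3–9 (8); add 3.
Step 6: cheapest edge leaving the tree is 3–7 (6); add 7.
Step 7: cheapest edge leaving the tree is 1–3 (14); add 1.
Step 8: cheapest edge leaving the tree is 1–5 (6); add 5.
MST edges: 4–6, 2–4, 2–9, 8–9, 3–9, 3–7, 1–3, 1–5; total weight 7+13+13+6+8+6+14+6 = 73.

73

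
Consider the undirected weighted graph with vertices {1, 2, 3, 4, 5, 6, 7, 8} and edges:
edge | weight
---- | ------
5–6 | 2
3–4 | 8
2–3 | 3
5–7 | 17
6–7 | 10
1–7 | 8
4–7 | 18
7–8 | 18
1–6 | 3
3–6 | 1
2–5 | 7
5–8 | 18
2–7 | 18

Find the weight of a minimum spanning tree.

Prim, starting at 5.
Step 1: frontier [5–6 2, 2–5 7, 5–7 17, 5–8 18] → take 5–6 (2); add 6.
Step 2: frontier [2–5 7, 5–7 17, 5–8 18, 3–6 1, 1–6 3, 6–7 10] → take 3–6 (1); add 3.
Step 3: frontier [2–3 3, 3–4 8, 2–5 7, 5–7 17, 5–8 18, 1–6 3, 6–7 10] → take 1–6 (3); add 1.
Step 4: frontier [1–7 8, 2–3 3, 3–4 8, 2–5 7, 5–7 17, 5–8 18, 6–7 10] → take 2–3 (3); add 2.
Step 5: frontier [1–7 8, 2–7 18, 3–4 8, 5–7 17, 5–8 18, 6–7 10] → take 3–4 (8); add 4.
Step 6: frontier [1–7 8, 2–7 18, 4–7 18, 5–7 17, 5–8 18, 6–7 10] → take 1–7 (8); add 7.
Step 7: frontier [5–8 18, 7–8 18] → take 5–8 (18); add 8.
MST edges: 5–6, 3–6, 1–6, 2–3, 3–4, 1–7, 5–8; total weight 2+1+3+3+8+8+18 = 43.

43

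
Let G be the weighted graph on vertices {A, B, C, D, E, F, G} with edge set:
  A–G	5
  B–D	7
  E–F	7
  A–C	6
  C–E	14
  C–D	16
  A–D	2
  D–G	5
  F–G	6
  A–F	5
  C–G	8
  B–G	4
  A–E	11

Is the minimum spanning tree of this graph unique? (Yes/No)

Kruskal: consider edges lightest-first.
A–D (2): add. Components now {A,D} {B} {C} {E} {F} {G}
B–G (4): add. Components now {A,D} {B,G} {C} {E} {F}
A–F (5): add. Components now {A,D,F} {B,G} {C} {E}
A–G (5): add. Components now {A,B,D,F,G} {C} {E}
D–G (5): skip — D and G already connected.
A–C (6): add. Components now {A,B,C,D,F,G} {E}
F–G (6): skip — F and G already connected.
B–D (7): skip — B and D already connected.
E–F (7): add. Components now {A,B,C,D,E,F,G}
Non-tree edge D–G has weight 5, equal to the heaviest edge on its tree cycle — swapping gives another MST of the same weight. Not unique.

No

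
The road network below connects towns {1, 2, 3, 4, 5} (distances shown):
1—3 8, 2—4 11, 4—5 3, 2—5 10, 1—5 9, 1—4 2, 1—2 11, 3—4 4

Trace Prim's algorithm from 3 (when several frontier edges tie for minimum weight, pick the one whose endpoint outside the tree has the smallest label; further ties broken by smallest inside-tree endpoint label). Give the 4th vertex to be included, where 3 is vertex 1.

5

Prim's algorithm from 3:
Step 1: frontier [3—4 4, 1—3 8] → take 3—4 (4); add 4.
Step 2: frontier [1—3 8, 1—4 2, 4—5 3, 2—4 11] → take 1—4 (2); add 1.
Step 3: frontier [1—5 9, 1—2 11, 4—5 3, 2—4 11] → take 4—5 (3); add 5.
Step 4: frontier [1—2 11, 2—4 11, 2—5 10] → take 2—5 (10); add 2.
Vertex order: 3, 4, 1, 5, 2. The 4th vertex is 5.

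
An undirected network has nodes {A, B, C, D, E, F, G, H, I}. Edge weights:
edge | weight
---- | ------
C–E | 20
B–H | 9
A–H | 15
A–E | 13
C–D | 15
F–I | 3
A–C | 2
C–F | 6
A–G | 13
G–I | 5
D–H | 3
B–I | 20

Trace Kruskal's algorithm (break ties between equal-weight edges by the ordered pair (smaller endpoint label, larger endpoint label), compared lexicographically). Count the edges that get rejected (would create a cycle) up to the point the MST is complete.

Kruskal: consider edges lightest-first.
A–C (2): add — endpoints in different components.
D–H (3): add — endpoints in different components.
F–I (3): add — endpoints in different components.
G–I (5): add — endpoints in different components.
C–F (6): add — endpoints in different components.
B–H (9): add — endpoints in different components.
A–E (13): add — endpoints in different components.
A–G (13): skip — A and G already connected.
A–H (15): add — endpoints in different components.
Edges rejected before the tree was complete: 1.

1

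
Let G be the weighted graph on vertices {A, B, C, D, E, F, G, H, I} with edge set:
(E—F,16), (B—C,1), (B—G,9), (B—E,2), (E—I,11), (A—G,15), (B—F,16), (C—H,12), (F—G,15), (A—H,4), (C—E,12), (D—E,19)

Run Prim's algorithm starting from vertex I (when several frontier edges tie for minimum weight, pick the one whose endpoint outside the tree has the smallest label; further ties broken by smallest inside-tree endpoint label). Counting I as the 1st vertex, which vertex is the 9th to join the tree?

D

Grow the tree from I using Prim:
Step 1: frontier [E—I 11] → take E—I (11); add E.
Step 2: frontier [B—E 2, C—E 12, E—F 16, D—E 19] → take B—E (2); add B.
Step 3: frontier [B—C 1, B—G 9, B—F 16, C—E 12, E—F 16, D—E 19] → take B—C (1); add C.
Step 4: frontier [B—G 9, B—F 16, C—H 12, E—F 16, D—E 19] → take B—G (9); add G.
Step 5: frontier [B—F 16, C—H 12, E—F 16, D—E 19, A—G 15, F—G 15] → take C—H (12); add H.
Step 6: frontier [B—F 16, E—F 16, D—E 19, A—G 15, F—G 15, A—H 4] → take A—H (4); add A.
Step 7: frontier [B—F 16, E—F 16, D—E 19, F—G 15] → take F—G (15); add F.
Step 8: frontier [D—E 19] → take D—E (19); add D.
Vertex order: I, E, B, C, G, H, A, F, D. The 9th vertex is D.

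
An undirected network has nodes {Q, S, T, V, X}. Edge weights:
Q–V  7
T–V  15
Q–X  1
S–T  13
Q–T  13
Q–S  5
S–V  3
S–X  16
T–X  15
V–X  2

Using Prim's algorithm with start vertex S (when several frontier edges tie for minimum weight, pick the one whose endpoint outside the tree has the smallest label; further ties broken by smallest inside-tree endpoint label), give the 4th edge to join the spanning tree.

Prim, starting at S.
Step 1: frontier [S–V 3, Q–S 5, S–T 13, S–X 16] → take S–V (3); add V.
Step 2: frontier [Q–S 5, S–T 13, S–X 16, V–X 2, Q–V 7, T–V 15] → take V–X (2); add X.
Step 3: frontier [Q–S 5, S–T 13, Q–V 7, T–V 15, Q–X 1, T–X 15] → take Q–X (1); add Q.
Step 4: frontier [Q–T 13, S–T 13, T–V 15, T–X 15] → take Q–T (13); add T.
The 4th edge added is Q–T.

Q-T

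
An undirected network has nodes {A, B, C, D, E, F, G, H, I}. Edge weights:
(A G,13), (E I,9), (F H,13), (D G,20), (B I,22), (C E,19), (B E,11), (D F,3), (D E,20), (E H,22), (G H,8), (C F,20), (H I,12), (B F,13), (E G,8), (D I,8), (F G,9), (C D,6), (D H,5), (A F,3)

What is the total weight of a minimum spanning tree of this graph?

52

Kruskal: consider edges lightest-first.
A F (3): add — endpoints in different components.
D F (3): add — endpoints in different components.
D H (5): add — endpoints in different components.
C D (6): add — endpoints in different components.
D I (8): add — endpoints in different components.
E G (8): add — endpoints in different components.
G H (8): add — endpoints in different components.
E I (9): skip — E and I already connected.
F G (9): skip — F and G already connected.
B E (11): add — endpoints in different components.
MST edges: A F, D F, D H, C D, D I, E G, G H, B E; total weight 3+3+5+6+8+8+8+11 = 52.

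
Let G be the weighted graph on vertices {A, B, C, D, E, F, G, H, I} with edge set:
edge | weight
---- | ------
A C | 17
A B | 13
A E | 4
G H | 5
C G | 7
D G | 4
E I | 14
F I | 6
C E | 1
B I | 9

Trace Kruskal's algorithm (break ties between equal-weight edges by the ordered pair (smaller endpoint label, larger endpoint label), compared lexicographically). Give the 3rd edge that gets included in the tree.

D-G

Sort edges by weight, then run Kruskal:
C E (1): add — endpoints in different components.
A E (4): add — endpoints in different components.
D G (4): add — endpoints in different components.
G H (5): add — endpoints in different components.
F I (6): add — endpoints in different components.
C G (7): add — endpoints in different components.
B I (9): add — endpoints in different components.
A B (13): add — endpoints in different components.
The 3rd edge added is D G.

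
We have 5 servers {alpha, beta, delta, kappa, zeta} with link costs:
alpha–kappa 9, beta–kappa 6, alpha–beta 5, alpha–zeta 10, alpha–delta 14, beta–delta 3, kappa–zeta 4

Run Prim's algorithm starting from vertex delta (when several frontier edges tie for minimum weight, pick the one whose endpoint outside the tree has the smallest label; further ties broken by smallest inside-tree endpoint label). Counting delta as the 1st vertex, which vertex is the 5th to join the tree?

Prim's algorithm from delta:
Step 1: cheapest edge leaving the tree is beta–delta (3); add beta.
Step 2: cheapest edge leaving the tree is alpha–beta (5); add alpha.
Step 3: cheapest edge leaving the tree is beta–kappa (6); add kappa.
Step 4: cheapest edge leaving the tree is kappa–zeta (4); add zeta.
Vertex order: delta, beta, alpha, kappa, zeta. The 5th vertex is zeta.

zeta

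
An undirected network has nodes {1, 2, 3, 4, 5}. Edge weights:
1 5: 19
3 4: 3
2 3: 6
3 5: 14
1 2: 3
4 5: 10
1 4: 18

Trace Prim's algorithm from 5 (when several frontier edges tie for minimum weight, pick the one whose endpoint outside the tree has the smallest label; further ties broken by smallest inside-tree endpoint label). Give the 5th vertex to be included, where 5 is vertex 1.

Prim's algorithm from 5:
Step 1: cheapest edge leaving the tree is 4 5 (10); add 4.
Step 2: cheapest edge leaving the tree is 3 4 (3); add 3.
Step 3: cheapest edge leaving the tree is 2 3 (6); add 2.
Step 4: cheapest edge leaving the tree is 1 2 (3); add 1.
Vertex order: 5, 4, 3, 2, 1. The 5th vertex is 1.

1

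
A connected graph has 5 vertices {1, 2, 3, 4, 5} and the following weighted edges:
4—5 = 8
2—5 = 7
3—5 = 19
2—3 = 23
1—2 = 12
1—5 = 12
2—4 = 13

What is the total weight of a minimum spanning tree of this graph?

46

Kruskal: consider edges lightest-first.
2—5 (7): add. Components now {1} {2,5} {3} {4}
4—5 (8): add. Components now {1} {2,4,5} {3}
1—2 (12): add. Components now {1,2,4,5} {3}
1—5 (12): skip — 1 and 5 already connected.
2—4 (13): skip — 2 and 4 already connected.
3—5 (19): add. Components now {1,2,3,4,5}
MST edges: 2—5, 4—5, 1—2, 3—5; total weight 7+8+12+19 = 46.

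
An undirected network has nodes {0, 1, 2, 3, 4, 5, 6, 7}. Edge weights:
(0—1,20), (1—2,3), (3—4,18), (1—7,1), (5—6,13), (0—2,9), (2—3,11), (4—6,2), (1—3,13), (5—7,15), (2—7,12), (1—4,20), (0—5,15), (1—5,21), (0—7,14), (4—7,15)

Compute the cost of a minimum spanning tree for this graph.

54

Grow the tree from 6 using Prim:
Step 1: cheapest edge leaving the tree is 4—6 (2); add 4.
Step 2: cheapest edge leaving the tree is 5—6 (13); add 5.
Step 3: cheapest edge leaving the tree is 0—5 (15); add 0.
Step 4: cheapest edge leaving the tree is 0—2 (9); add 2.
Step 5: cheapest edge leaving the tree is 1—2 (3); add 1.
Step 6: cheapest edge leaving the tree is 1—7 (1); add 7.
Step 7: cheapest edge leaving the tree is 2—3 (11); add 3.
MST edges: 4—6, 5—6, 0—5, 0—2, 1—2, 1—7, 2—3; total weight 2+13+15+9+3+1+11 = 54.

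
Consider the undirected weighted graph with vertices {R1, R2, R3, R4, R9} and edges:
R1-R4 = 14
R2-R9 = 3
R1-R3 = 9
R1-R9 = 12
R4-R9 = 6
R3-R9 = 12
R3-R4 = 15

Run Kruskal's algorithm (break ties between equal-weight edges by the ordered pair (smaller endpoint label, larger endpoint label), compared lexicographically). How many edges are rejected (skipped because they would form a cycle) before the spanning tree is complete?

Sort edges by weight, then run Kruskal:
R2-R9 (3): add. Components now {R2,R9} {R1} {R3} {R4}
R4-R9 (6): add. Components now {R2,R4,R9} {R1} {R3}
R1-R3 (9): add. Components now {R2,R4,R9} {R1,R3}
R1-R9 (12): add. Components now {R1,R2,R3,R4,R9}
Edges rejected before the tree was complete: 0.

0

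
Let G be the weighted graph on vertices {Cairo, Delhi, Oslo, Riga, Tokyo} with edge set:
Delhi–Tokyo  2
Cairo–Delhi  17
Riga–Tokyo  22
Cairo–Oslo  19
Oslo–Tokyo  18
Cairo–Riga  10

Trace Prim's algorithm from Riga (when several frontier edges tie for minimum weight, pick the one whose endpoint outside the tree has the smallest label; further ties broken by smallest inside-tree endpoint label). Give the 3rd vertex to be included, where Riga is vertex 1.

Prim, starting at Riga.
Step 1: frontier [Cairo–Riga 10, Riga–Tokyo 22] → take Cairo–Riga (10); add Cairo.
Step 2: frontier [Cairo–Delhi 17, Cairo–Oslo 19, Riga–Tokyo 22] → take Cairo–Delhi (17); add Delhi.
Step 3: frontier [Cairo–Oslo 19, Delhi–Tokyo 2, Riga–Tokyo 22] → take Delhi–Tokyo (2); add Tokyo.
Step 4: frontier [Cairo–Oslo 19, Oslo–Tokyo 18] → take Oslo–Tokyo (18); add Oslo.
Vertex order: Riga, Cairo, Delhi, Tokyo, Oslo. The 3rd vertex is Delhi.

Delhi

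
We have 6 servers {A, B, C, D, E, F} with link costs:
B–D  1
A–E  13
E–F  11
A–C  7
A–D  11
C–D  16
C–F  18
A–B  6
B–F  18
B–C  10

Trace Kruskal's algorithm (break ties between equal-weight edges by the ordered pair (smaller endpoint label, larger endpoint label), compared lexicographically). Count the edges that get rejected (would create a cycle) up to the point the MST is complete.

Sort edges by weight, then run Kruskal:
B–D (1): add. Components now {A} {B,D} {C} {E} {F}
A–B (6): add. Components now {A,B,D} {C} {E} {F}
A–C (7): add. Components now {A,B,C,D} {E} {F}
B–C (10): skip — B and C already connected.
A–D (11): skip — A and D already connected.
E–F (11): add. Components now {A,B,C,D} {E,F}
A–E (13): add. Components now {A,B,C,D,E,F}
Edges rejected before the tree was complete: 2.

2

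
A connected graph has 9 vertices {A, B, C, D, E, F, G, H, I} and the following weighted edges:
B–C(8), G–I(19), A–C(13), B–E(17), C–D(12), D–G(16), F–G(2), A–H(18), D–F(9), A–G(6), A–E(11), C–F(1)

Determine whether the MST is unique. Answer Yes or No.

Yes

Kruskal: consider edges lightest-first.
C–F (1): add — endpoints in different components.
F–G (2): add — endpoints in different components.
A–G (6): add — endpoints in different components.
B–C (8): add — endpoints in different components.
D–F (9): add — endpoints in different components.
A–E (11): add — endpoints in different components.
C–D (12): skip — C and D already connected.
A–C (13): skip — A and C already connected.
D–G (16): skip — D and G already connected.
B–E (17): skip — B and E already connected.
A–H (18): add — endpoints in different components.
G–I (19): add — endpoints in different components.
Every non-tree edge has weight strictly greater than the heaviest edge on the tree path between its endpoints, so the MST is unique.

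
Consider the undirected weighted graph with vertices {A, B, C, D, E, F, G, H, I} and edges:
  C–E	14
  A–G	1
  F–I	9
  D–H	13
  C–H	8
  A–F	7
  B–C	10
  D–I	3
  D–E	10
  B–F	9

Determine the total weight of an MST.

57

Grow the tree from D using Prim:
Step 1: frontier [D–I 3, D–E 10, D–H 13] → take D–I (3); add I.
Step 2: frontier [D–E 10, D–H 13, F–I 9] → take F–I (9); add F.
Step 3: frontier [D–E 10, D–H 13, A–F 7, B–F 9] → take A–F (7); add A.
Step 4: frontier [A–G 1, D–E 10, D–H 13, B–F 9] → take A–G (1); add G.
Step 5: frontier [D–E 10, D–H 13, B–F 9] → take B–F (9); add B.
Step 6: frontier [B–C 10, D–E 10, D–H 13] → take B–C (10); add C.
Step 7: frontier [C–H 8, C–E 14, D–E 10, D–H 13] → take C–H (8); add H.
Step 8: frontier [C–E 14, D–E 10] → take D–E (10); add E.
MST edges: D–I, F–I, A–F, A–G, B–F, B–C, C–H, D–E; total weight 3+9+7+1+9+10+8+10 = 57.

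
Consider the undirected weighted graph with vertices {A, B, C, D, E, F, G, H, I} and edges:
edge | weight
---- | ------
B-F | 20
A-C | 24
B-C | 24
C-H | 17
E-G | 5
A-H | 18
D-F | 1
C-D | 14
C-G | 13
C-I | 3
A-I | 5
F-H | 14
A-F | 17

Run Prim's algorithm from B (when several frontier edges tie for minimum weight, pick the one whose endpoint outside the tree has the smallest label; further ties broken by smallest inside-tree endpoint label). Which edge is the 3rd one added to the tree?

C-D

Prim, starting at B.
Step 1: frontier [B-F 20, B-C 24] → take B-F (20); add F.
Step 2: frontier [B-C 24, D-F 1, F-H 14, A-F 17] → take D-F (1); add D.
Step 3: frontier [B-C 24, C-D 14, F-H 14, A-F 17] → take C-D (14); add C.
Step 4: frontier [C-I 3, C-G 13, C-H 17, A-C 24, F-H 14, A-F 17] → take C-I (3); add I.
Step 5: frontier [C-G 13, C-H 17, A-C 24, F-H 14, A-F 17, A-I 5] → take A-I (5); add A.
Step 6: frontier [A-H 18, C-G 13, C-H 17, F-H 14] → take C-G (13); add G.
Step 7: frontier [A-H 18, C-H 17, F-H 14, E-G 5] → take E-G (5); add E.
Step 8: frontier [A-H 18, C-H 17, F-H 14] → take F-H (14); add H.
The 3rd edge added is C-D.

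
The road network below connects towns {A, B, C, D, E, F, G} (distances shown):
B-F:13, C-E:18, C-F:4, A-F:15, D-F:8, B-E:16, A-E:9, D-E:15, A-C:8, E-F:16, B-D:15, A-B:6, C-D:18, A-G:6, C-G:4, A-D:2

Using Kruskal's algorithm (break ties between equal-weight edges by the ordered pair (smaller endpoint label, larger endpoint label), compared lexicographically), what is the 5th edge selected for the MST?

Kruskal's algorithm — process edges by increasing weight (ties by edge label):
A-D (2): add — endpoints in different components.
C-F (4): add — endpoints in different components.
C-G (4): add — endpoints in different components.
A-B (6): add — endpoints in different components.
A-G (6): add — endpoints in different components.
A-C (8): skip — A and C already connected.
D-F (8): skip — D and F already connected.
A-E (9): add — endpoints in different components.
The 5th edge added is A-G.

A-G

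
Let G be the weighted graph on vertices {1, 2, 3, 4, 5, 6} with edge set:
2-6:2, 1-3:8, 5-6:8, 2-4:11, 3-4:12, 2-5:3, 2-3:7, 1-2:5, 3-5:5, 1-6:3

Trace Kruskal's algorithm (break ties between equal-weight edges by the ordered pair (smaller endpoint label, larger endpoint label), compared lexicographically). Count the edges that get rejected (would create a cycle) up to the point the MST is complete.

Sort edges by weight, then run Kruskal:
2-6 (2): add. Components now {1} {2,6} {3} {4} {5}
1-6 (3): add. Components now {1,2,6} {3} {4} {5}
2-5 (3): add. Components now {1,2,5,6} {3} {4}
1-2 (5): skip — 1 and 2 already connected.
3-5 (5): add. Components now {1,2,3,5,6} {4}
2-3 (7): skip — 2 and 3 already connected.
1-3 (8): skip — 1 and 3 already connected.
5-6 (8): skip — 5 and 6 already connected.
2-4 (11): add. Components now {1,2,3,4,5,6}
Edges rejected before the tree was complete: 4.

4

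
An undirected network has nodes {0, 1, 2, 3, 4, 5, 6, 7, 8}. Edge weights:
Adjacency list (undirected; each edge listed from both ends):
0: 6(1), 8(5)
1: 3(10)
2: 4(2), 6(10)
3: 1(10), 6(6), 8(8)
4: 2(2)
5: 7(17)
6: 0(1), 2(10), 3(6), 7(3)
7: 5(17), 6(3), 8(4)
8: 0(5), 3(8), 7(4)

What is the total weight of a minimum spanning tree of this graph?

Prim, starting at 6.
Step 1: cheapest edge leaving the tree is 0-6 (1); add 0.
Step 2: cheapest edge leaving the tree is 6-7 (3); add 7.
Step 3: cheapest edge leaving the tree is 7-8 (4); add 8.
Step 4: cheapest edge leaving the tree is 3-6 (6); add 3.
Step 5: cheapest edge leaving the tree is 1-3 (10); add 1.
Step 6: cheapest edge leaving the tree is 2-6 (10); add 2.
Step 7: cheapest edge leaving the tree is 2-4 (2); add 4.
Step 8: cheapest edge leaving the tree is 5-7 (17); add 5.
MST edges: 0-6, 6-7, 7-8, 3-6, 1-3, 2-6, 2-4, 5-7; total weight 1+3+4+6+10+10+2+17 = 53.

53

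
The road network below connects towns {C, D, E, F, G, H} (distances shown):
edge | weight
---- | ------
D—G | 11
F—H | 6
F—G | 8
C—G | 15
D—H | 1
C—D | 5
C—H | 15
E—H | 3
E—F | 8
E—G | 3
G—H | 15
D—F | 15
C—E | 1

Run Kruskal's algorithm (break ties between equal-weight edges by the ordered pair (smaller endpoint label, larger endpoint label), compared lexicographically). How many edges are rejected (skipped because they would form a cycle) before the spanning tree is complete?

Kruskal: consider edges lightest-first.
C—E (1): add. Components now {C,E} {D} {F} {G} {H}
D—H (1): add. Components now {C,E} {D,H} {F} {G}
E—G (3): add. Components now {C,E,G} {D,H} {F}
E—H (3): add. Components now {C,D,E,G,H} {F}
C—D (5): skip — C and D already connected.
F—H (6): add. Components now {C,D,E,F,G,H}
Edges rejected before the tree was complete: 1.

1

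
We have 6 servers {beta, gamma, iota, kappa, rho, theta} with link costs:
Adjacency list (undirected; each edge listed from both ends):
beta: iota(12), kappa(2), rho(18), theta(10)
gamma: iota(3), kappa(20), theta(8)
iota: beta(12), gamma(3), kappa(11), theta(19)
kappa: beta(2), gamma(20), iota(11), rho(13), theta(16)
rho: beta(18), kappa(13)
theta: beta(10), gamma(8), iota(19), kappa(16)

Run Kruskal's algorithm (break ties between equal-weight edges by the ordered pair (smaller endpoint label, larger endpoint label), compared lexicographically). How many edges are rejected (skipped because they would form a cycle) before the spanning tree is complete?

Kruskal's algorithm — process edges by increasing weight (ties by edge label):
beta–kappa (2): add — endpoints in different components.
gamma–iota (3): add — endpoints in different components.
gamma–theta (8): add — endpoints in different components.
beta–theta (10): add — endpoints in different components.
iota–kappa (11): skip — kappa and iota already connected.
beta–iota (12): skip — beta and iota already connected.
kappa–rho (13): add — endpoints in different components.
Edges rejected before the tree was complete: 2.

2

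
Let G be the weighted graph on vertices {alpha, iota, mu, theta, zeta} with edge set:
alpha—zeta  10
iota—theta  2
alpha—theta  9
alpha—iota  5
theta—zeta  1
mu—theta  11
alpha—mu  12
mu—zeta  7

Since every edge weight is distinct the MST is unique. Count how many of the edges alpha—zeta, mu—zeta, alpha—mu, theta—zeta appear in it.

Sort edges by weight, then run Kruskal:
theta—zeta (1): add. Components now {theta,zeta} {mu} {alpha} {iota}
iota—theta (2): add. Components now {iota,theta,zeta} {mu} {alpha}
alpha—iota (5): add. Components now {alpha,iota,theta,zeta} {mu}
mu—zeta (7): add. Components now {alpha,iota,mu,theta,zeta}
MST edge set: {theta—zeta, iota—theta, alpha—iota, mu—zeta}.
Of the listed edges, {mu—zeta, theta—zeta} are in the MST → 2.

2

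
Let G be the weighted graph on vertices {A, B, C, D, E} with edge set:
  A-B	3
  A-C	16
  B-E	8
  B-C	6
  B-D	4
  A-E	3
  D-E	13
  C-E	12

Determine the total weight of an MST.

16

Prim's algorithm from A:
Step 1: frontier [A-B 3, A-E 3, A-C 16] → take A-B (3); add B.
Step 2: frontier [A-E 3, A-C 16, B-D 4, B-C 6, B-E 8] → take A-E (3); add E.
Step 3: frontier [A-C 16, B-D 4, B-C 6, C-E 12, D-E 13] → take B-D (4); add D.
Step 4: frontier [A-C 16, B-C 6, C-E 12] → take B-C (6); add C.
MST edges: A-B, A-E, B-D, B-C; total weight 3+3+4+6 = 16.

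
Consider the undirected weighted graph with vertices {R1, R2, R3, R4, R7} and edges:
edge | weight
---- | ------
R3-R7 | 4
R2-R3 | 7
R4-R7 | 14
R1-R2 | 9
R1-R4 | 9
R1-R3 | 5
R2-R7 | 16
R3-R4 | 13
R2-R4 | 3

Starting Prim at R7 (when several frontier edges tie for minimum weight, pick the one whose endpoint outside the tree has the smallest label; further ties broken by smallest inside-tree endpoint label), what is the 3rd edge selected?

R2-R3

Prim's algorithm from R7:
Step 1: cheapest edge leaving the tree is R3-R7 (4); add R3.
Step 2: cheapest edge leaving the tree is R1-R3 (5); add R1.
Step 3: cheapest edge leaving the tree is R2-R3 (7); add R2.
Step 4: cheapest edge leaving the tree is R2-R4 (3); add R4.
The 3rd edge added is R2-R3.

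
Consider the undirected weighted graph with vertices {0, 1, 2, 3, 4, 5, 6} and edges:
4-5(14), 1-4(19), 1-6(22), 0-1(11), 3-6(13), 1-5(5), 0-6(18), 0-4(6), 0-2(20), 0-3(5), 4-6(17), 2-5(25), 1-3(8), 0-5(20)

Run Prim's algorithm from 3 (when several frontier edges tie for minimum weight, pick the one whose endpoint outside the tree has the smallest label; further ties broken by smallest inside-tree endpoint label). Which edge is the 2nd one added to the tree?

Prim, starting at 3.
Step 1: frontier [0-3 5, 1-3 8, 3-6 13] → take 0-3 (5); add 0.
Step 2: frontier [0-4 6, 0-1 11, 0-6 18, 0-2 20, 0-5 20, 1-3 8, 3-6 13] → take 0-4 (6); add 4.
Step 3: frontier [0-1 11, 0-6 18, 0-2 20, 0-5 20, 1-3 8, 3-6 13, 4-5 14, 4-6 17, 1-4 19] → take 1-3 (8); add 1.
Step 4: frontier [0-6 18, 0-2 20, 0-5 20, 1-5 5, 1-6 22, 3-6 13, 4-5 14, 4-6 17] → take 1-5 (5); add 5.
Step 5: frontier [0-6 18, 0-2 20, 1-6 22, 3-6 13, 4-6 17, 2-5 25] → take 3-6 (13); add 6.
Step 6: frontier [0-2 20, 2-5 25] → take 0-2 (20); add 2.
The 2nd edge added is 0-4.

0-4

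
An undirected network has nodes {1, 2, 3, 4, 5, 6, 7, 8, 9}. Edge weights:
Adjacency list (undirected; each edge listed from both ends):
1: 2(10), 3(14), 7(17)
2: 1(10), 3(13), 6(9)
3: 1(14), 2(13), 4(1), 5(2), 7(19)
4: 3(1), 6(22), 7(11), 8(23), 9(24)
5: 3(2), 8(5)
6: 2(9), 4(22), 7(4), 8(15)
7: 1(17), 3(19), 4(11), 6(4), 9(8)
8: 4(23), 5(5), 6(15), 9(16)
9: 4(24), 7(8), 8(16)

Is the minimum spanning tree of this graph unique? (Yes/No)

Yes

Kruskal: consider edges lightest-first.
3 4 (1): add — endpoints in different components.
3 5 (2): add — endpoints in different components.
6 7 (4): add — endpoints in different components.
5 8 (5): add — endpoints in different components.
7 9 (8): add — endpoints in different components.
2 6 (9): add — endpoints in different components.
1 2 (10): add — endpoints in different components.
4 7 (11): add — endpoints in different components.
Every non-tree edge has weight strictly greater than the heaviest edge on the tree path between its endpoints, so the MST is unique.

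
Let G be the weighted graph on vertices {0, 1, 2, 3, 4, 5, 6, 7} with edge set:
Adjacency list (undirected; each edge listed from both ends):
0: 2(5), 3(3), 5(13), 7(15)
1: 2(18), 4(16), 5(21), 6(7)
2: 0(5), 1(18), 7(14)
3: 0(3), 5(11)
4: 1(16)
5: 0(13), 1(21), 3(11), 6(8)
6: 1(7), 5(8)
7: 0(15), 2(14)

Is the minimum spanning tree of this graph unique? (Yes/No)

Yes

Sort edges by weight, then run Kruskal:
0 3 (3): add — endpoints in different components.
0 2 (5): add — endpoints in different components.
1 6 (7): add — endpoints in different components.
5 6 (8): add — endpoints in different components.
3 5 (11): add — endpoints in different components.
0 5 (13): skip — 0 and 5 already connected.
2 7 (14): add — endpoints in different components.
0 7 (15): skip — 0 and 7 already connected.
1 4 (16): add — endpoints in different components.
Every non-tree edge has weight strictly greater than the heaviest edge on the tree path between its endpoints, so the MST is unique.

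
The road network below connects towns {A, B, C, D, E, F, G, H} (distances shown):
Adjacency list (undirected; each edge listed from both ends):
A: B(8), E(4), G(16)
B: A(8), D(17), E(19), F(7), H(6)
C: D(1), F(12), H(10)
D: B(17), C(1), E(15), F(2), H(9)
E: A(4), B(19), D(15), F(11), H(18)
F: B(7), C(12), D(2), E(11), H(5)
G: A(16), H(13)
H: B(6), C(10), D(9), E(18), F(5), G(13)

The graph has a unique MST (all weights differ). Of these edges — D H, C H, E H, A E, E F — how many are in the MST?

Kruskal: consider edges lightest-first.
C D (1): add — endpoints in different components.
D F (2): add — endpoints in different components.
A E (4): add — endpoints in different components.
F H (5): add — endpoints in different components.
B H (6): add — endpoints in different components.
B F (7): skip — B and F already connected.
A B (8): add — endpoints in different components.
D H (9): skip — D and H already connected.
C H (10): skip — C and H already connected.
E F (11): skip — E and F already connected.
C F (12): skip — C and F already connected.
G H (13): add — endpoints in different components.
MST edge set: {C D, D F, A E, F H, B H, A B, G H}.
Of the listed edges, {A E} are in the MST → 1.

1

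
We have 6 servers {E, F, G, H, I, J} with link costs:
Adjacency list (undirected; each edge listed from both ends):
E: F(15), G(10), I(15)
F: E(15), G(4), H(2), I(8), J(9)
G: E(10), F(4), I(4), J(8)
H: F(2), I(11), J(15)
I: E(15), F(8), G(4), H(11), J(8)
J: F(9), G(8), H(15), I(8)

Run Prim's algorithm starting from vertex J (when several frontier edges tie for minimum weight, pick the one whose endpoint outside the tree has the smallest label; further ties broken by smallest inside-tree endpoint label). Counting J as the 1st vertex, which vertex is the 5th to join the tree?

I

Prim, starting at J.
Step 1: frontier [G–J 8, I–J 8, F–J 9, H–J 15] → take G–J (8); add G.
Step 2: frontier [F–G 4, G–I 4, E–G 10, I–J 8, F–J 9, H–J 15] → take F–G (4); add F.
Step 3: frontier [F–H 2, F–I 8, E–F 15, G–I 4, E–G 10, I–J 8, H–J 15] → take F–H (2); add H.
Step 4: frontier [F–I 8, E–F 15, G–I 4, E–G 10, H–I 11, I–J 8] → take G–I (4); add I.
Step 5: frontier [E–F 15, E–G 10, E–I 15] → take E–G (10); add E.
Vertex order: J, G, F, H, I, E. The 5th vertex is I.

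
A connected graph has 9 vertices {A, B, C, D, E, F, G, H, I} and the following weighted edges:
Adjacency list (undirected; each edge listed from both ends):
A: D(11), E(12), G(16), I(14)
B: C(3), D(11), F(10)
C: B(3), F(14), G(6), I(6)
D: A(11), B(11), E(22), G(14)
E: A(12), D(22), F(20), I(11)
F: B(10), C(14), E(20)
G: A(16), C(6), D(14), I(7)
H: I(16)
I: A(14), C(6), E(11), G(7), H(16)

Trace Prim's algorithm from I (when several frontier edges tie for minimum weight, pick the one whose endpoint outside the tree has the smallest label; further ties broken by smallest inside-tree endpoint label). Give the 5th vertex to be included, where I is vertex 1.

Prim's algorithm from I:
Step 1: cheapest edge leaving the tree is C—I (6); add C.
Step 2: cheapest edge leaving the tree is B—C (3); add B.
Step 3: cheapest edge leaving the tree is C—G (6); add G.
Step 4: cheapest edge leaving the tree is B—F (10); add F.
Step 5: cheapest edge leaving the tree is B—D (11); add D.
Step 6: cheapest edge leaving the tree is A—D (11); add A.
Step 7: cheapest edge leaving the tree is E—I (11); add E.
Step 8: cheapest edge leaving the tree is H—I (16); add H.
Vertex order: I, C, B, G, F, D, A, E, H. The 5th vertex is F.

F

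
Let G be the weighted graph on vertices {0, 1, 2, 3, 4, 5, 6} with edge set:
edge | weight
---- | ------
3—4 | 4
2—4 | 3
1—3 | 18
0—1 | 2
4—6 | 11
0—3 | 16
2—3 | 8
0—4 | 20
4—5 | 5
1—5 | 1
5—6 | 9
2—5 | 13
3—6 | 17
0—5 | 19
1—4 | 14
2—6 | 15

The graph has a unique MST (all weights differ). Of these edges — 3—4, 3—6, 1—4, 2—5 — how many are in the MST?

1

Kruskal's algorithm — process edges by increasing weight (ties by edge label):
1—5 (1): add — endpoints in different components.
0—1 (2): add — endpoints in different components.
2—4 (3): add — endpoints in different components.
3—4 (4): add — endpoints in different components.
4—5 (5): add — endpoints in different components.
2—3 (8): skip — 2 and 3 already connected.
5—6 (9): add — endpoints in different components.
MST edge set: {1—5, 0—1, 2—4, 3—4, 4—5, 5—6}.
Of the listed edges, {3—4} are in the MST → 1.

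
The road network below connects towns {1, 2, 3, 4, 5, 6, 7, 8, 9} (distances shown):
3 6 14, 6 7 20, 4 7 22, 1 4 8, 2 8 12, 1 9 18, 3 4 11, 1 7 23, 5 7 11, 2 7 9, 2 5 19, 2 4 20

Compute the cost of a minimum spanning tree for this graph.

Prim, starting at 9.
Step 1: cheapest edge leaving the tree is 1 9 (18); add 1.
Step 2: cheapest edge leaving the tree is 1 4 (8); add 4.
Step 3: cheapest edge leaving the tree is 3 4 (11); add 3.
Step 4: cheapest edge leaving the tree is 3 6 (14); add 6.
Step 5: cheapest edge leaving the tree is 2 4 (20); add 2.
Step 6: cheapest edge leaving the tree is 2 7 (9); add 7.
Step 7: cheapest edge leaving the tree is 5 7 (11); add 5.
Step 8: cheapest edge leaving the tree is 2 8 (12); add 8.
MST edges: 1 9, 1 4, 3 4, 3 6, 2 4, 2 7, 5 7, 2 8; total weight 18+8+11+14+20+9+11+12 = 103.

103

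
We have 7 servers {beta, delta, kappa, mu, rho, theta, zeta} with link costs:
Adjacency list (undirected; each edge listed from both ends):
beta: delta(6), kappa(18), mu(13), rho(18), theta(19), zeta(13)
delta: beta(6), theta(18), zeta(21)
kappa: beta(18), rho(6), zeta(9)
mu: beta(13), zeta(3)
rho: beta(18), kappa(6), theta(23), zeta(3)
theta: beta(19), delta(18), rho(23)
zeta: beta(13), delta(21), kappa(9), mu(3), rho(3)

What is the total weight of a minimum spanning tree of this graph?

Kruskal: consider edges lightest-first.
mu—zeta (3): add. Components now {rho} {delta} {kappa} {theta} {mu,zeta} {beta}
rho—zeta (3): add. Components now {mu,rho,zeta} {delta} {kappa} {theta} {beta}
beta—delta (6): add. Components now {mu,rho,zeta} {beta,delta} {kappa} {theta}
kappa—rho (6): add. Components now {kappa,mu,rho,zeta} {beta,delta} {theta}
kappa—zeta (9): skip — kappa and zeta already connected.
beta—mu (13): add. Components now {beta,delta,kappa,mu,rho,zeta} {theta}
beta—zeta (13): skip — beta and zeta already connected.
beta—kappa (18): skip — kappa and beta already connected.
beta—rho (18): skip — rho and beta already connected.
delta—theta (18): add. Components now {beta,delta,kappa,mu,rho,theta,zeta}
MST edges: mu—zeta, rho—zeta, beta—delta, kappa—rho, beta—mu, delta—theta; total weight 3+3+6+6+13+18 = 49.

49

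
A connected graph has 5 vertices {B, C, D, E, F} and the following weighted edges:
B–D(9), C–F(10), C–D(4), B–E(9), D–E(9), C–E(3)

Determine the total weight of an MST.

Prim, starting at D.
Step 1: cheapest edge leaving the tree is C–D (4); add C.
Step 2: cheapest edge leaving the tree is C–E (3); add E.
Step 3: cheapest edge leaving the tree is B–D (9); add B.
Step 4: cheapest edge leaving the tree is C–F (10); add F.
MST edges: C–D, C–E, B–D, C–F; total weight 4+3+9+10 = 26.

26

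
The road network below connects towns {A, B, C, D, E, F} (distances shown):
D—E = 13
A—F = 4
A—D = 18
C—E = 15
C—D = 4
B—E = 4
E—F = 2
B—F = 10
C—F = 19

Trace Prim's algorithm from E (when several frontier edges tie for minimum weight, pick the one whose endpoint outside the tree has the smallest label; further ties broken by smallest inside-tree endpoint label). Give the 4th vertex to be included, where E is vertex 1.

B

Grow the tree from E using Prim:
Step 1: frontier [E—F 2, B—E 4, D—E 13, C—E 15] → take E—F (2); add F.
Step 2: frontier [B—E 4, D—E 13, C—E 15, A—F 4, B—F 10, C—F 19] → take A—F (4); add A.
Step 3: frontier [A—D 18, B—E 4, D—E 13, C—E 15, B—F 10, C—F 19] → take B—E (4); add B.
Step 4: frontier [A—D 18, D—E 13, C—E 15, C—F 19] → take D—E (13); add D.
Step 5: frontier [C—D 4, C—E 15, C—F 19] → take C—D (4); add C.
Vertex order: E, F, A, B, D, C. The 4th vertex is B.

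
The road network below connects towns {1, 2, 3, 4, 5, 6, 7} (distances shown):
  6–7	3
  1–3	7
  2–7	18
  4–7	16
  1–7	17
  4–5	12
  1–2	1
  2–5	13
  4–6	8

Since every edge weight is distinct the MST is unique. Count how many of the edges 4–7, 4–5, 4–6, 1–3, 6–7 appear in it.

Sort edges by weight, then run Kruskal:
1–2 (1): add — endpoints in different components.
6–7 (3): add — endpoints in different components.
1–3 (7): add — endpoints in different components.
4–6 (8): add — endpoints in different components.
4–5 (12): add — endpoints in different components.
2–5 (13): add — endpoints in different components.
MST edge set: {1–2, 6–7, 1–3, 4–6, 4–5, 2–5}.
Of the listed edges, {4–5, 4–6, 1–3, 6–7} are in the MST → 4.

4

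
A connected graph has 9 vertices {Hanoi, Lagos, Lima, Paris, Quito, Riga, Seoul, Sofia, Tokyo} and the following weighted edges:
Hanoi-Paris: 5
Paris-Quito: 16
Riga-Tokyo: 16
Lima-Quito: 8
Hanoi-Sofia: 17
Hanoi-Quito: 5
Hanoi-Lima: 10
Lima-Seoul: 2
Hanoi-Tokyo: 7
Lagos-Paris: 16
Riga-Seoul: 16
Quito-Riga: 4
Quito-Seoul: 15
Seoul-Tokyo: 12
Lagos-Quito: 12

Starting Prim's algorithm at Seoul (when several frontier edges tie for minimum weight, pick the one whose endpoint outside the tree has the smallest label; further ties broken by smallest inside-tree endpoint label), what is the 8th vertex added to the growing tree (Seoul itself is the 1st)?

Prim's algorithm from Seoul:
Step 1: cheapest edge leaving the tree is Lima-Seoul (2); add Lima.
Step 2: cheapest edge leaving the tree is Lima-Quito (8); add Quito.
Step 3: cheapest edge leaving the tree is Quito-Riga (4); add Riga.
Step 4: cheapest edge leaving the tree is Hanoi-Quito (5); add Hanoi.
Step 5: cheapest edge leaving the tree is Hanoi-Paris (5); add Paris.
Step 6: cheapest edge leaving the tree is Hanoi-Tokyo (7); add Tokyo.
Step 7: cheapest edge leaving the tree is Lagos-Quito (12); add Lagos.
Step 8: cheapest edge leaving the tree is Hanoi-Sofia (17); add Sofia.
Vertex order: Seoul, Lima, Quito, Riga, Hanoi, Paris, Tokyo, Lagos, Sofia. The 8th vertex is Lagos.

Lagos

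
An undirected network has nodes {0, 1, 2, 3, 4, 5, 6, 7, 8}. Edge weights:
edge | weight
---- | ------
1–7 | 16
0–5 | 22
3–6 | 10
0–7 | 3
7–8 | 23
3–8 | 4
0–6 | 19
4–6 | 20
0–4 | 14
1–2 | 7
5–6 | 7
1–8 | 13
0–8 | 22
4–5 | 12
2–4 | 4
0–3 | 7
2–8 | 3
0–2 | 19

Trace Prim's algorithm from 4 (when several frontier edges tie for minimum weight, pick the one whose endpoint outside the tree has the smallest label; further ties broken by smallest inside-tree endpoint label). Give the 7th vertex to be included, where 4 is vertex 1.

1

Prim, starting at 4.
Step 1: cheapest edge leaving the tree is 2–4 (4); add 2.
Step 2: cheapest edge leaving the tree is 2–8 (3); add 8.
Step 3: cheapest edge leaving the tree is 3–8 (4); add 3.
Step 4: cheapest edge leaving the tree is 0–3 (7); add 0.
Step 5: cheapest edge leaving the tree is 0–7 (3); add 7.
Step 6: cheapest edge leaving the tree is 1–2 (7); add 1.
Step 7: cheapest edge leaving the tree is 3–6 (10); add 6.
Step 8: cheapest edge leaving the tree is 5–6 (7); add 5.
Vertex order: 4, 2, 8, 3, 0, 7, 1, 6, 5. The 7th vertex is 1.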